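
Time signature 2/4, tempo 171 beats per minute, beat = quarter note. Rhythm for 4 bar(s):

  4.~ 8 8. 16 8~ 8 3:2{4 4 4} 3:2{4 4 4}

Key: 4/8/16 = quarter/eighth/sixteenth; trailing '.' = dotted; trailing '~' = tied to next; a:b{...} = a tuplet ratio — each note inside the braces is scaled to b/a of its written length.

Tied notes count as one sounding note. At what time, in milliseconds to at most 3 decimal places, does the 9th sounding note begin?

1. 0.0ms @ 0 + 701.754ms (2)
2. 701.754ms @ 2 + 263.158ms (3/4)
3. 964.912ms @ 11/4 + 87.719ms (1/4)
4. 1052.632ms @ 3 + 350.877ms (1)
5. 1403.509ms @ 4 + 233.918ms (2/3)
6. 1637.427ms @ 14/3 + 233.918ms (2/3)
7. 1871.345ms @ 16/3 + 233.918ms (2/3)
8. 2105.263ms @ 6 + 233.918ms (2/3)
9. 2339.181ms @ 20/3 + 233.918ms (2/3)
10. 2573.099ms @ 22/3 + 233.918ms (2/3)

note 9 onset = 20/3b = 2339.181ms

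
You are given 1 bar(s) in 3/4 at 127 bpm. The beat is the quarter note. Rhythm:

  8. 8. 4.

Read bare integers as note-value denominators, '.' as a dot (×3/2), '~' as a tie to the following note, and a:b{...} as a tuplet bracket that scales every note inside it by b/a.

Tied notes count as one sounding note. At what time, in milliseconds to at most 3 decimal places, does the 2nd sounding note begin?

note 2 onset = 3/4b = 354.331ms

1. 0.0ms @ 0 + 354.331ms (3/4)
2. 354.331ms @ 3/4 + 354.331ms (3/4)
3. 708.661ms @ 3/2 + 708.661ms (3/2)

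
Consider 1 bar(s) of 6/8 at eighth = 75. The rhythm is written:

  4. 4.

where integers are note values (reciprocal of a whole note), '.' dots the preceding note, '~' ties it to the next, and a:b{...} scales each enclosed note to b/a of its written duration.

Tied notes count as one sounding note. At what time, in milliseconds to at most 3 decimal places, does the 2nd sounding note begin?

note 2 onset = 3b = 2400.0ms

1. 0.0ms @ 0 + 2400.0ms (3)
2. 2400.0ms @ 3 + 2400.0ms (3)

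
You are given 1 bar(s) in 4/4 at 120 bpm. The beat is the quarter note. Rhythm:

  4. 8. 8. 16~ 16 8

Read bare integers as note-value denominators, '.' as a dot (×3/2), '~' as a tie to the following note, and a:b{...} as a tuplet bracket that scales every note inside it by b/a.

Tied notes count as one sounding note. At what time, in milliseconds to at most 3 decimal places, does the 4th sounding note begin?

1. 0.0ms @ 0 + 750.0ms (3/2)
2. 750.0ms @ 3/2 + 375.0ms (3/4)
3. 1125.0ms @ 9/4 + 375.0ms (3/4)
4. 1500.0ms @ 3 + 250.0ms (1/2)
5. 1750.0ms @ 7/2 + 250.0ms (1/2)

note 4 onset = 3b = 1500.0ms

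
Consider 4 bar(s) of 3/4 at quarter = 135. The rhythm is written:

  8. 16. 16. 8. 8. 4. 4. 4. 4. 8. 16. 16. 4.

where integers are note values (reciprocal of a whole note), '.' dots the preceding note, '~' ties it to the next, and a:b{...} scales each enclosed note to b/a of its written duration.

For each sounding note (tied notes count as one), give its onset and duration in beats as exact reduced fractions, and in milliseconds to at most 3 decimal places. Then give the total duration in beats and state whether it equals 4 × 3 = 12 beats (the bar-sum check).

1) 0.0ms=0b +333.333ms=3/4b
2) 333.333ms=3/4b +166.667ms=3/8b
3) 500.0ms=9/8b +166.667ms=3/8b
4) 666.667ms=3/2b +333.333ms=3/4b
5) 1000.0ms=9/4b +333.333ms=3/4b
6) 1333.333ms=3b +666.667ms=3/2b
7) 2000.0ms=9/2b +666.667ms=3/2b
8) 2666.667ms=6b +666.667ms=3/2b
9) 3333.333ms=15/2b +666.667ms=3/2b
10) 4000.0ms=9b +333.333ms=3/4b
11) 4333.333ms=39/4b +166.667ms=3/8b
12) 4500.0ms=81/8b +166.667ms=3/8b
13) 4666.667ms=21/2b +666.667ms=3/2b
Σ=12b of 12 (135bpm 3/4) — PASS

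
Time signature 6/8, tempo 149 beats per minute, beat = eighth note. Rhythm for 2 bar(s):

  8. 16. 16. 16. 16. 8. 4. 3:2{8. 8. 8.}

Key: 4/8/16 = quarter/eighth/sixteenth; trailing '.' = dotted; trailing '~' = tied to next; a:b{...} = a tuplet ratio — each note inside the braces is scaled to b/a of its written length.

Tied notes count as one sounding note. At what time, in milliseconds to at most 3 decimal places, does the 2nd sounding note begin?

note 2 onset = 3/2b = 604.027ms

1. 0.0ms @ 0 + 604.027ms (3/2)
2. 604.027ms @ 3/2 + 302.013ms (3/4)
3. 906.04ms @ 9/4 + 302.013ms (3/4)
4. 1208.054ms @ 3 + 302.013ms (3/4)
5. 1510.067ms @ 15/4 + 302.013ms (3/4)
6. 1812.081ms @ 9/2 + 604.027ms (3/2)
7. 2416.107ms @ 6 + 1208.054ms (3)
8. 3624.161ms @ 9 + 402.685ms (1)
9. 4026.846ms @ 10 + 402.685ms (1)
10. 4429.53ms @ 11 + 402.685ms (1)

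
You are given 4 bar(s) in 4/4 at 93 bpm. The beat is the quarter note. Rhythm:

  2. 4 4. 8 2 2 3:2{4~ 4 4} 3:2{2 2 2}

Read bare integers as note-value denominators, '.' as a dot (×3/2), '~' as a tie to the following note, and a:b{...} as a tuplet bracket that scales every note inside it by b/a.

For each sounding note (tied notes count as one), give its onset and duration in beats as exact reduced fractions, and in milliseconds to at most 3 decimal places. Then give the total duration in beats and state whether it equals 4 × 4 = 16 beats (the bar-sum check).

1) 0.0ms=0b +1935.484ms=3b
2) 1935.484ms=3b +645.161ms=1b
3) 2580.645ms=4b +967.742ms=3/2b
4) 3548.387ms=11/2b +322.581ms=1/2b
5) 3870.968ms=6b +1290.323ms=2b
6) 5161.29ms=8b +1290.323ms=2b
7) 6451.613ms=10b +860.215ms=4/3b
8) 7311.828ms=34/3b +430.108ms=2/3b
9) 7741.935ms=12b +860.215ms=4/3b
10) 8602.151ms=40/3b +860.215ms=4/3b
11) 9462.366ms=44/3b +860.215ms=4/3b
Σ=16b of 16 (93bpm 4/4) — PASS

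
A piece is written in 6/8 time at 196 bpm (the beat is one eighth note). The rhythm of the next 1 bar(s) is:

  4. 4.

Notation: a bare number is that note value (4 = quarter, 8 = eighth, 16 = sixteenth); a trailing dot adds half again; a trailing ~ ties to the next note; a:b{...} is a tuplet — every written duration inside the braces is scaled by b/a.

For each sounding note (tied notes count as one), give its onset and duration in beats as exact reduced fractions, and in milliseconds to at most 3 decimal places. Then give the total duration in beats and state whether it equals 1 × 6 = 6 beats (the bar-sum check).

1) 0.0ms=0b +918.367ms=3b
2) 918.367ms=3b +918.367ms=3b
Σ=6b of 6 (196bpm 6/8) — PASS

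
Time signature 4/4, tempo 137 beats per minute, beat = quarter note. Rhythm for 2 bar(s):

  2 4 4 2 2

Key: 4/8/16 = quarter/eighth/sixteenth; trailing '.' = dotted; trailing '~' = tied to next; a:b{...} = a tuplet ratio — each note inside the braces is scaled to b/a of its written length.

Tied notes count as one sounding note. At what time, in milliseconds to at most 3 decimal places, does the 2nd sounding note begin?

1. 0.0ms @ 0 + 875.912ms (2)
2. 875.912ms @ 2 + 437.956ms (1)
3. 1313.869ms @ 3 + 437.956ms (1)
4. 1751.825ms @ 4 + 875.912ms (2)
5. 2627.737ms @ 6 + 875.912ms (2)

note 2 onset = 2b = 875.912ms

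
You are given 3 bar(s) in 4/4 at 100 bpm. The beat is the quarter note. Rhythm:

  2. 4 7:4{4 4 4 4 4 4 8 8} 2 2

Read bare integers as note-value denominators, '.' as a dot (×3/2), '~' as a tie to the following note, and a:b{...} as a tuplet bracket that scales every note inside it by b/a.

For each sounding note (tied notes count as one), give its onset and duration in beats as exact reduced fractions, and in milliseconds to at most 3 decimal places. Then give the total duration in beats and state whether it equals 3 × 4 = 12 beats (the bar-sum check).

1) 0.0ms=0b +1800.0ms=3b
2) 1800.0ms=3b +600.0ms=1b
3) 2400.0ms=4b +342.857ms=4/7b
4) 2742.857ms=32/7b +342.857ms=4/7b
5) 3085.714ms=36/7b +342.857ms=4/7b
6) 3428.571ms=40/7b +342.857ms=4/7b
7) 3771.429ms=44/7b +342.857ms=4/7b
8) 4114.286ms=48/7b +342.857ms=4/7b
9) 4457.143ms=52/7b +171.429ms=2/7b
10) 4628.571ms=54/7b +171.429ms=2/7b
11) 4800.0ms=8b +1200.0ms=2b
12) 6000.0ms=10b +1200.0ms=2b
Σ=12b of 12 (100bpm 4/4) — PASS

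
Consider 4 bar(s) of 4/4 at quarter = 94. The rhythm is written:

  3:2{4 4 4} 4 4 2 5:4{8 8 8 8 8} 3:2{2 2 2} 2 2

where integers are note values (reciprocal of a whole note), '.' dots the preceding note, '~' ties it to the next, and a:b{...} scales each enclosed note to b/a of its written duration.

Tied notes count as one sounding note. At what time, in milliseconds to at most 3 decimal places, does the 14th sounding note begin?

note 14 onset = 32/3b = 6808.511ms

1. 0.0ms @ 0 + 425.532ms (2/3)
2. 425.532ms @ 2/3 + 425.532ms (2/3)
3. 851.064ms @ 4/3 + 425.532ms (2/3)
4. 1276.596ms @ 2 + 638.298ms (1)
5. 1914.894ms @ 3 + 638.298ms (1)
6. 2553.191ms @ 4 + 1276.596ms (2)
7. 3829.787ms @ 6 + 255.319ms (2/5)
8. 4085.106ms @ 32/5 + 255.319ms (2/5)
9. 4340.426ms @ 34/5 + 255.319ms (2/5)
10. 4595.745ms @ 36/5 + 255.319ms (2/5)
11. 4851.064ms @ 38/5 + 255.319ms (2/5)
12. 5106.383ms @ 8 + 851.064ms (4/3)
13. 5957.447ms @ 28/3 + 851.064ms (4/3)
14. 6808.511ms @ 32/3 + 851.064ms (4/3)
15. 7659.574ms @ 12 + 1276.596ms (2)
16. 8936.17ms @ 14 + 1276.596ms (2)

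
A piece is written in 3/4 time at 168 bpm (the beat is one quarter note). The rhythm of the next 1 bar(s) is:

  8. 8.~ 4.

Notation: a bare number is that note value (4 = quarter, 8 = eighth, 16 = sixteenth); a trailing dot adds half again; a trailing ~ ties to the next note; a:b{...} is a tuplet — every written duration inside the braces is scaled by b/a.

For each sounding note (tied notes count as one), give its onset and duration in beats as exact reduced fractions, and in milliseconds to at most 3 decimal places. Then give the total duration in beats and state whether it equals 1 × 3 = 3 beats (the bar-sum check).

1) 0.0ms=0b +267.857ms=3/4b
2) 267.857ms=3/4b +803.571ms=9/4b
Σ=3b of 3 (168bpm 3/4) — PASS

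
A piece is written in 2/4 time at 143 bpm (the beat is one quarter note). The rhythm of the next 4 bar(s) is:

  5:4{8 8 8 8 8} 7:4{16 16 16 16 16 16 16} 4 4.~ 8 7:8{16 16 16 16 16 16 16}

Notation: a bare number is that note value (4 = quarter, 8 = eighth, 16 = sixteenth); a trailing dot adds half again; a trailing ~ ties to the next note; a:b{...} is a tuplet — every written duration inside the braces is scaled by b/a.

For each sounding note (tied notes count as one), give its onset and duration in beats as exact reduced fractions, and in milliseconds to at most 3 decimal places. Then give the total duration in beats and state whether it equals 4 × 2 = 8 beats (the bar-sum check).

1) 0.0ms=0b +167.832ms=2/5b
2) 167.832ms=2/5b +167.832ms=2/5b
3) 335.664ms=4/5b +167.832ms=2/5b
4) 503.497ms=6/5b +167.832ms=2/5b
5) 671.329ms=8/5b +167.832ms=2/5b
6) 839.161ms=2b +59.94ms=1/7b
7) 899.101ms=15/7b +59.94ms=1/7b
8) 959.041ms=16/7b +59.94ms=1/7b
9) 1018.981ms=17/7b +59.94ms=1/7b
10) 1078.921ms=18/7b +59.94ms=1/7b
11) 1138.861ms=19/7b +59.94ms=1/7b
12) 1198.801ms=20/7b +59.94ms=1/7b
13) 1258.741ms=3b +419.58ms=1b
14) 1678.322ms=4b +839.161ms=2b
15) 2517.483ms=6b +119.88ms=2/7b
16) 2637.363ms=44/7b +119.88ms=2/7b
17) 2757.243ms=46/7b +119.88ms=2/7b
18) 2877.123ms=48/7b +119.88ms=2/7b
19) 2997.003ms=50/7b +119.88ms=2/7b
20) 3116.883ms=52/7b +119.88ms=2/7b
21) 3236.763ms=54/7b +119.88ms=2/7b
Σ=8b of 8 (143bpm 2/4) — PASS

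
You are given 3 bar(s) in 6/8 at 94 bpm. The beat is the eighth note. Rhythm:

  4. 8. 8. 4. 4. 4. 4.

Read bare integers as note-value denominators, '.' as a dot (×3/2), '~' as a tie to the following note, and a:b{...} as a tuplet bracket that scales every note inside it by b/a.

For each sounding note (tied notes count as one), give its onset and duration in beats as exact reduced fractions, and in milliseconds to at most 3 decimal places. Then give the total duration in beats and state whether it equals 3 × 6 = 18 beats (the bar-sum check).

1) 0.0ms=0b +1914.894ms=3b
2) 1914.894ms=3b +957.447ms=3/2b
3) 2872.34ms=9/2b +957.447ms=3/2b
4) 3829.787ms=6b +1914.894ms=3b
5) 5744.681ms=9b +1914.894ms=3b
6) 7659.574ms=12b +1914.894ms=3b
7) 9574.468ms=15b +1914.894ms=3b
Σ=18b of 18 (94bpm 6/8) — PASS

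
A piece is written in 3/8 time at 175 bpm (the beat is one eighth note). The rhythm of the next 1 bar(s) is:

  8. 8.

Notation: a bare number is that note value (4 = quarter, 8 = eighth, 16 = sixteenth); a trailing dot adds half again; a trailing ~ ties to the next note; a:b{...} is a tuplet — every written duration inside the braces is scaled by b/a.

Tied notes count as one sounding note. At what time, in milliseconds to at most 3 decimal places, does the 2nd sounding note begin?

1. 0.0ms @ 0 + 514.286ms (3/2)
2. 514.286ms @ 3/2 + 514.286ms (3/2)

note 2 onset = 3/2b = 514.286ms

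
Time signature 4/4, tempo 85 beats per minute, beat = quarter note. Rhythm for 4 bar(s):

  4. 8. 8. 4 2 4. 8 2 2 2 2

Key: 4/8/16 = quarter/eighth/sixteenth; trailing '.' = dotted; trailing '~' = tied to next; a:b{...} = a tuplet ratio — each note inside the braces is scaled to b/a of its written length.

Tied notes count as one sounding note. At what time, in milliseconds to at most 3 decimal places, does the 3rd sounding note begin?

1. 0.0ms @ 0 + 1058.824ms (3/2)
2. 1058.824ms @ 3/2 + 529.412ms (3/4)
3. 1588.235ms @ 9/4 + 529.412ms (3/4)
4. 2117.647ms @ 3 + 705.882ms (1)
5. 2823.529ms @ 4 + 1411.765ms (2)
6. 4235.294ms @ 6 + 1058.824ms (3/2)
7. 5294.118ms @ 15/2 + 352.941ms (1/2)
8. 5647.059ms @ 8 + 1411.765ms (2)
9. 7058.824ms @ 10 + 1411.765ms (2)
10. 8470.588ms @ 12 + 1411.765ms (2)
11. 9882.353ms @ 14 + 1411.765ms (2)

note 3 onset = 9/4b = 1588.235ms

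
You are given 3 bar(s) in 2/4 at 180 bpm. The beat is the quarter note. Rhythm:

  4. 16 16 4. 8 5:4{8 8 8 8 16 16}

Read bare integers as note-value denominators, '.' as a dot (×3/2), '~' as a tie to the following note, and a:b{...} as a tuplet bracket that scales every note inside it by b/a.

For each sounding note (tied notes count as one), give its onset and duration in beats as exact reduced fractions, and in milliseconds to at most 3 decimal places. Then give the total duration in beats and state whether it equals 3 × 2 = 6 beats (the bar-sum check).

1) 0.0ms=0b +500.0ms=3/2b
2) 500.0ms=3/2b +83.333ms=1/4b
3) 583.333ms=7/4b +83.333ms=1/4b
4) 666.667ms=2b +500.0ms=3/2b
5) 1166.667ms=7/2b +166.667ms=1/2b
6) 1333.333ms=4b +133.333ms=2/5b
7) 1466.667ms=22/5b +133.333ms=2/5b
8) 1600.0ms=24/5b +133.333ms=2/5b
9) 1733.333ms=26/5b +133.333ms=2/5b
10) 1866.667ms=28/5b +66.667ms=1/5b
11) 1933.333ms=29/5b +66.667ms=1/5b
Σ=6b of 6 (180bpm 2/4) — PASS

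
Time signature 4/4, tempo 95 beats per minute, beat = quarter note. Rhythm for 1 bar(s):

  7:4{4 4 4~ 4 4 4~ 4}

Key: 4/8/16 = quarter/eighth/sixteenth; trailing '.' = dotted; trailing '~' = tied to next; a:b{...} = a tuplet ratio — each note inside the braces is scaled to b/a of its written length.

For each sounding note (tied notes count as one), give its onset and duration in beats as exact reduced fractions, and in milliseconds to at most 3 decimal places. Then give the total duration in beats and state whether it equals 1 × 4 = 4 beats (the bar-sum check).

1) 0.0ms=0b +360.902ms=4/7b
2) 360.902ms=4/7b +360.902ms=4/7b
3) 721.805ms=8/7b +721.805ms=8/7b
4) 1443.609ms=16/7b +360.902ms=4/7b
5) 1804.511ms=20/7b +721.805ms=8/7b
Σ=4b of 4 (95bpm 4/4) — PASS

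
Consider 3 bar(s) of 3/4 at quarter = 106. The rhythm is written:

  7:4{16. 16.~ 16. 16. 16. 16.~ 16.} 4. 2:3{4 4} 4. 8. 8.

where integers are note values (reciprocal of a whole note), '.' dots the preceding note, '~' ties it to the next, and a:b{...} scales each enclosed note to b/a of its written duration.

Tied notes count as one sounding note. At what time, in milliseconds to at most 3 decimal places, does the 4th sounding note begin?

1. 0.0ms @ 0 + 121.294ms (3/14)
2. 121.294ms @ 3/14 + 242.588ms (3/7)
3. 363.881ms @ 9/14 + 121.294ms (3/14)
4. 485.175ms @ 6/7 + 121.294ms (3/14)
5. 606.469ms @ 15/14 + 242.588ms (3/7)
6. 849.057ms @ 3/2 + 849.057ms (3/2)
7. 1698.113ms @ 3 + 849.057ms (3/2)
8. 2547.17ms @ 9/2 + 849.057ms (3/2)
9. 3396.226ms @ 6 + 849.057ms (3/2)
10. 4245.283ms @ 15/2 + 424.528ms (3/4)
11. 4669.811ms @ 33/4 + 424.528ms (3/4)

note 4 onset = 6/7b = 485.175ms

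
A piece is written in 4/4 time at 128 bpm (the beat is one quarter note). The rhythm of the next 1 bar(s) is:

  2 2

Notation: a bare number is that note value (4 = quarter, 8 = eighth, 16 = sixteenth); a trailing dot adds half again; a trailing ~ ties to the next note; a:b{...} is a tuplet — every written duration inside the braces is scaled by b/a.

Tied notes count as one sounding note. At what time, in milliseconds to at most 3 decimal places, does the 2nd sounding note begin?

1. 0.0ms @ 0 + 937.5ms (2)
2. 937.5ms @ 2 + 937.5ms (2)

note 2 onset = 2b = 937.5ms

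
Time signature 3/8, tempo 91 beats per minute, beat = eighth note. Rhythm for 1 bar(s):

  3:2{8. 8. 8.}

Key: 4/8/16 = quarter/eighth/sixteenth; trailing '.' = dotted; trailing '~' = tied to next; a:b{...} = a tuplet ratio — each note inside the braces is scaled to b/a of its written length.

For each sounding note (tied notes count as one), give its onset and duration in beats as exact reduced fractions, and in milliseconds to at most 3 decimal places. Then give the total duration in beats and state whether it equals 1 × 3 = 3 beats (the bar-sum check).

1) 0.0ms=0b +659.341ms=1b
2) 659.341ms=1b +659.341ms=1b
3) 1318.681ms=2b +659.341ms=1b
Σ=3b of 3 (91bpm 3/8) — PASS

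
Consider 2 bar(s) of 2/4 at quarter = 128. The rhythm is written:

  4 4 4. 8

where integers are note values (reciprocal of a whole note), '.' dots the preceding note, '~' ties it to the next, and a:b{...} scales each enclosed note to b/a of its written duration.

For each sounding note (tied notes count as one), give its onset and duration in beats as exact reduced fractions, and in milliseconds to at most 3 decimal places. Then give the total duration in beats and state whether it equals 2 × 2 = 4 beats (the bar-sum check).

1) 0.0ms=0b +468.75ms=1b
2) 468.75ms=1b +468.75ms=1b
3) 937.5ms=2b +703.125ms=3/2b
4) 1640.625ms=7/2b +234.375ms=1/2b
Σ=4b of 4 (128bpm 2/4) — PASS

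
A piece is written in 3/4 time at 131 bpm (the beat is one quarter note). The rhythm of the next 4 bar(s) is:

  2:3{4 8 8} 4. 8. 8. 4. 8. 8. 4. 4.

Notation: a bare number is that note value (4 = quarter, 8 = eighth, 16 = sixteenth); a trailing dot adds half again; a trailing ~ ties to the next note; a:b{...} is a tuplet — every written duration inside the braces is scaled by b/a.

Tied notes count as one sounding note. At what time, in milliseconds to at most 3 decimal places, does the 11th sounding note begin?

1. 0.0ms @ 0 + 687.023ms (3/2)
2. 687.023ms @ 3/2 + 343.511ms (3/4)
3. 1030.534ms @ 9/4 + 343.511ms (3/4)
4. 1374.046ms @ 3 + 687.023ms (3/2)
5. 2061.069ms @ 9/2 + 343.511ms (3/4)
6. 2404.58ms @ 21/4 + 343.511ms (3/4)
7. 2748.092ms @ 6 + 687.023ms (3/2)
8. 3435.115ms @ 15/2 + 343.511ms (3/4)
9. 3778.626ms @ 33/4 + 343.511ms (3/4)
10. 4122.137ms @ 9 + 687.023ms (3/2)
11. 4809.16ms @ 21/2 + 687.023ms (3/2)

note 11 onset = 21/2b = 4809.16ms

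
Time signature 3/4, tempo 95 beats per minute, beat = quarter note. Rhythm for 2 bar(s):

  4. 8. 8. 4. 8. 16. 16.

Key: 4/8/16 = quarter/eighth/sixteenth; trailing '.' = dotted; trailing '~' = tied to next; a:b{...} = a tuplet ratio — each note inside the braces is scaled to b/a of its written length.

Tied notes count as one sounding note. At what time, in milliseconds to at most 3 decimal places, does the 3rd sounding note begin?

1. 0.0ms @ 0 + 947.368ms (3/2)
2. 947.368ms @ 3/2 + 473.684ms (3/4)
3. 1421.053ms @ 9/4 + 473.684ms (3/4)
4. 1894.737ms @ 3 + 947.368ms (3/2)
5. 2842.105ms @ 9/2 + 473.684ms (3/4)
6. 3315.789ms @ 21/4 + 236.842ms (3/8)
7. 3552.632ms @ 45/8 + 236.842ms (3/8)

note 3 onset = 9/4b = 1421.053ms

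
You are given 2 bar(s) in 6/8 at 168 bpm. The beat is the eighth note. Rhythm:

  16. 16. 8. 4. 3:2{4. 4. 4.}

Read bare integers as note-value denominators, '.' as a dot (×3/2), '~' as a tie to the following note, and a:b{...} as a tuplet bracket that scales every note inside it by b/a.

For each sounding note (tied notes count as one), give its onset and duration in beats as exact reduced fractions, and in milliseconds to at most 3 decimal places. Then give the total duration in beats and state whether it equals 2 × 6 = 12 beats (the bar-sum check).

1) 0.0ms=0b +267.857ms=3/4b
2) 267.857ms=3/4b +267.857ms=3/4b
3) 535.714ms=3/2b +535.714ms=3/2b
4) 1071.429ms=3b +1071.429ms=3b
5) 2142.857ms=6b +714.286ms=2b
6) 2857.143ms=8b +714.286ms=2b
7) 3571.429ms=10b +714.286ms=2b
Σ=12b of 12 (168bpm 6/8) — PASS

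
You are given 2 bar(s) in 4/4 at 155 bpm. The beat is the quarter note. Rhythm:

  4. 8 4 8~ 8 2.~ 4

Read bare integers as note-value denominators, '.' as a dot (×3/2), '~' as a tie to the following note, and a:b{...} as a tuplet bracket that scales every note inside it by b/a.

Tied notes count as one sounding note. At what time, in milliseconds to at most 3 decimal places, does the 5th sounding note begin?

note 5 onset = 4b = 1548.387ms

1. 0.0ms @ 0 + 580.645ms (3/2)
2. 580.645ms @ 3/2 + 193.548ms (1/2)
3. 774.194ms @ 2 + 387.097ms (1)
4. 1161.29ms @ 3 + 387.097ms (1)
5. 1548.387ms @ 4 + 1548.387ms (4)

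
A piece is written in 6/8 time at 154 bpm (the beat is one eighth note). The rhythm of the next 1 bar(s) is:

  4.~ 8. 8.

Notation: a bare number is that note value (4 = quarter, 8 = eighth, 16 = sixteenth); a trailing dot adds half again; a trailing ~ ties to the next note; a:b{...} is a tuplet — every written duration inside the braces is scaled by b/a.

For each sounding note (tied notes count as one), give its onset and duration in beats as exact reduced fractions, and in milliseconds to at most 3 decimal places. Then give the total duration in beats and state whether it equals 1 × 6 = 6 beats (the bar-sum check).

1) 0.0ms=0b +1753.247ms=9/2b
2) 1753.247ms=9/2b +584.416ms=3/2b
Σ=6b of 6 (154bpm 6/8) — PASS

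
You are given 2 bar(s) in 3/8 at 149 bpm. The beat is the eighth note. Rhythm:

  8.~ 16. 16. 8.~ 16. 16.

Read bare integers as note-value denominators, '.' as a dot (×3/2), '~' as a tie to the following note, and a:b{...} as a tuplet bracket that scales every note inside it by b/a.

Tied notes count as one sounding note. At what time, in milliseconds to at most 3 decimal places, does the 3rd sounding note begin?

note 3 onset = 3b = 1208.054ms

1. 0.0ms @ 0 + 906.04ms (9/4)
2. 906.04ms @ 9/4 + 302.013ms (3/4)
3. 1208.054ms @ 3 + 906.04ms (9/4)
4. 2114.094ms @ 21/4 + 302.013ms (3/4)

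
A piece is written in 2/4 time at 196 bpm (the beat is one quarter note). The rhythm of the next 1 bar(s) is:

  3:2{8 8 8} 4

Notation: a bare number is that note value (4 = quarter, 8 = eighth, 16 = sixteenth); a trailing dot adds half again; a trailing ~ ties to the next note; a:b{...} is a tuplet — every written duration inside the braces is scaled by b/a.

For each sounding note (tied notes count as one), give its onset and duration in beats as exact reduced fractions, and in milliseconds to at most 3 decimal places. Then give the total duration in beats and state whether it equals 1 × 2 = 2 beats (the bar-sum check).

1) 0.0ms=0b +102.041ms=1/3b
2) 102.041ms=1/3b +102.041ms=1/3b
3) 204.082ms=2/3b +102.041ms=1/3b
4) 306.122ms=1b +306.122ms=1b
Σ=2b of 2 (196bpm 2/4) — PASS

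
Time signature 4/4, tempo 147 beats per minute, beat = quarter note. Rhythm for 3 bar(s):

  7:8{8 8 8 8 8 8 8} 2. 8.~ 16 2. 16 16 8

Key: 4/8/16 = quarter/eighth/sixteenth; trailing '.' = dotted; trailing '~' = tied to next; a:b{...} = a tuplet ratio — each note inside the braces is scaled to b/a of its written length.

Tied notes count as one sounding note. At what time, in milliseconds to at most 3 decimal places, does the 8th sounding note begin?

1. 0.0ms @ 0 + 233.236ms (4/7)
2. 233.236ms @ 4/7 + 233.236ms (4/7)
3. 466.472ms @ 8/7 + 233.236ms (4/7)
4. 699.708ms @ 12/7 + 233.236ms (4/7)
5. 932.945ms @ 16/7 + 233.236ms (4/7)
6. 1166.181ms @ 20/7 + 233.236ms (4/7)
7. 1399.417ms @ 24/7 + 233.236ms (4/7)
8. 1632.653ms @ 4 + 1224.49ms (3)
9. 2857.143ms @ 7 + 408.163ms (1)
10. 3265.306ms @ 8 + 1224.49ms (3)
11. 4489.796ms @ 11 + 102.041ms (1/4)
12. 4591.837ms @ 45/4 + 102.041ms (1/4)
13. 4693.878ms @ 23/2 + 204.082ms (1/2)

note 8 onset = 4b = 1632.653ms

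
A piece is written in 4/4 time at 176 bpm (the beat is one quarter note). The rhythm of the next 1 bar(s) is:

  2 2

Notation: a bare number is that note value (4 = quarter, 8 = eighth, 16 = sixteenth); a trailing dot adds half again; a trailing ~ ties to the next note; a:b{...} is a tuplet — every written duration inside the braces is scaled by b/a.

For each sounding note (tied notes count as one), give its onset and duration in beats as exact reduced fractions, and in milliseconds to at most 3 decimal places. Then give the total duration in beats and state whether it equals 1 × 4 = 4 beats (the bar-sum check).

1) 0.0ms=0b +681.818ms=2b
2) 681.818ms=2b +681.818ms=2b
Σ=4b of 4 (176bpm 4/4) — PASS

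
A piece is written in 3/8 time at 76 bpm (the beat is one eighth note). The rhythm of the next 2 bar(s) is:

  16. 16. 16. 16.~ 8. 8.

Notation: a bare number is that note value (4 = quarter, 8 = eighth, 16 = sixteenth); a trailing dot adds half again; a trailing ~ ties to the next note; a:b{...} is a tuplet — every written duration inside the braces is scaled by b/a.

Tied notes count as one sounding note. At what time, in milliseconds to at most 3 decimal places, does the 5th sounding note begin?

1. 0.0ms @ 0 + 592.105ms (3/4)
2. 592.105ms @ 3/4 + 592.105ms (3/4)
3. 1184.211ms @ 3/2 + 592.105ms (3/4)
4. 1776.316ms @ 9/4 + 1776.316ms (9/4)
5. 3552.632ms @ 9/2 + 1184.211ms (3/2)

note 5 onset = 9/2b = 3552.632ms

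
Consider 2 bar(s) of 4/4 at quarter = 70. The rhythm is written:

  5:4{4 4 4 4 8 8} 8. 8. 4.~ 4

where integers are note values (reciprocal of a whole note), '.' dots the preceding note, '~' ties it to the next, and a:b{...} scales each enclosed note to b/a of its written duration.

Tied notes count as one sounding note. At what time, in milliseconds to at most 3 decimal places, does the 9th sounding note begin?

note 9 onset = 11/2b = 4714.286ms

1. 0.0ms @ 0 + 685.714ms (4/5)
2. 685.714ms @ 4/5 + 685.714ms (4/5)
3. 1371.429ms @ 8/5 + 685.714ms (4/5)
4. 2057.143ms @ 12/5 + 685.714ms (4/5)
5. 2742.857ms @ 16/5 + 342.857ms (2/5)
6. 3085.714ms @ 18/5 + 342.857ms (2/5)
7. 3428.571ms @ 4 + 642.857ms (3/4)
8. 4071.429ms @ 19/4 + 642.857ms (3/4)
9. 4714.286ms @ 11/2 + 2142.857ms (5/2)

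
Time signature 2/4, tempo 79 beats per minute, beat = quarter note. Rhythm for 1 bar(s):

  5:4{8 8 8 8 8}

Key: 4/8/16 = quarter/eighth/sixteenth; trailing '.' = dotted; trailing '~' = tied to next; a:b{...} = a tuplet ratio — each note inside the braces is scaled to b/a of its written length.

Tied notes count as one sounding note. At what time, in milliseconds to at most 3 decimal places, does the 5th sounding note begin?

note 5 onset = 8/5b = 1215.19ms

1. 0.0ms @ 0 + 303.797ms (2/5)
2. 303.797ms @ 2/5 + 303.797ms (2/5)
3. 607.595ms @ 4/5 + 303.797ms (2/5)
4. 911.392ms @ 6/5 + 303.797ms (2/5)
5. 1215.19ms @ 8/5 + 303.797ms (2/5)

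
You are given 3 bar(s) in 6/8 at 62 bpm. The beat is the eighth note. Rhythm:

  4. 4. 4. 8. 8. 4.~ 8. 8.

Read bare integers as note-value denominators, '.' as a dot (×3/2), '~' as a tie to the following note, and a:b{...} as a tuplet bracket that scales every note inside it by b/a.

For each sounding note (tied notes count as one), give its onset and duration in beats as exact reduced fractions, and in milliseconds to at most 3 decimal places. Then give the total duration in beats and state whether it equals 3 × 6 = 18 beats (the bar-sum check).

1) 0.0ms=0b +2903.226ms=3b
2) 2903.226ms=3b +2903.226ms=3b
3) 5806.452ms=6b +2903.226ms=3b
4) 8709.677ms=9b +1451.613ms=3/2b
5) 10161.29ms=21/2b +1451.613ms=3/2b
6) 11612.903ms=12b +4354.839ms=9/2b
7) 15967.742ms=33/2b +1451.613ms=3/2b
Σ=18b of 18 (62bpm 6/8) — PASS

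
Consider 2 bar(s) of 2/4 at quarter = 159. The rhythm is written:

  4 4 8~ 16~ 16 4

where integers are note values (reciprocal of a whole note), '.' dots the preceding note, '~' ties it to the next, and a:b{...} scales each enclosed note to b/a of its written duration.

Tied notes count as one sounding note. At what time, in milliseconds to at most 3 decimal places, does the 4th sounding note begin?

1. 0.0ms @ 0 + 377.358ms (1)
2. 377.358ms @ 1 + 377.358ms (1)
3. 754.717ms @ 2 + 377.358ms (1)
4. 1132.075ms @ 3 + 377.358ms (1)

note 4 onset = 3b = 1132.075ms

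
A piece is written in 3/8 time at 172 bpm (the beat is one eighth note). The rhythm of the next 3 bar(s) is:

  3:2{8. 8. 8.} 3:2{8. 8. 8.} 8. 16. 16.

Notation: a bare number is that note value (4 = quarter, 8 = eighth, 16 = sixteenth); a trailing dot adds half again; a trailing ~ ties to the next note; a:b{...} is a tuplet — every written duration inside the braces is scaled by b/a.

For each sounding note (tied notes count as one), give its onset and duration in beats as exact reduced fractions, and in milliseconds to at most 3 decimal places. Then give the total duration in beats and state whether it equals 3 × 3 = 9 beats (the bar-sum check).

1) 0.0ms=0b +348.837ms=1b
2) 348.837ms=1b +348.837ms=1b
3) 697.674ms=2b +348.837ms=1b
4) 1046.512ms=3b +348.837ms=1b
5) 1395.349ms=4b +348.837ms=1b
6) 1744.186ms=5b +348.837ms=1b
7) 2093.023ms=6b +523.256ms=3/2b
8) 2616.279ms=15/2b +261.628ms=3/4b
9) 2877.907ms=33/4b +261.628ms=3/4b
Σ=9b of 9 (172bpm 3/8) — PASS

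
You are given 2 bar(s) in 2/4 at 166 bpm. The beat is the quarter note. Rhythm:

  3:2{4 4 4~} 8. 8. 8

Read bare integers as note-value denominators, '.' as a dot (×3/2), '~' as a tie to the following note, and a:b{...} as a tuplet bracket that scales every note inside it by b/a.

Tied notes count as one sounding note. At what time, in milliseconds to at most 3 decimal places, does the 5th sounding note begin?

note 5 onset = 7/2b = 1265.06ms

1. 0.0ms @ 0 + 240.964ms (2/3)
2. 240.964ms @ 2/3 + 240.964ms (2/3)
3. 481.928ms @ 4/3 + 512.048ms (17/12)
4. 993.976ms @ 11/4 + 271.084ms (3/4)
5. 1265.06ms @ 7/2 + 180.723ms (1/2)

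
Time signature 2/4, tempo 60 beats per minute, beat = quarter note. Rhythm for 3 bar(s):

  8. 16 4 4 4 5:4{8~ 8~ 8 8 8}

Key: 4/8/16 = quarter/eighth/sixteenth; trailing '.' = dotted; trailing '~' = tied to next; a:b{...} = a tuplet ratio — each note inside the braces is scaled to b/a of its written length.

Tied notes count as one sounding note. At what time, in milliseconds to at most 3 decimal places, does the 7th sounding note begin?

note 7 onset = 26/5b = 5200.0ms

1. 0.0ms @ 0 + 750.0ms (3/4)
2. 750.0ms @ 3/4 + 250.0ms (1/4)
3. 1000.0ms @ 1 + 1000.0ms (1)
4. 2000.0ms @ 2 + 1000.0ms (1)
5. 3000.0ms @ 3 + 1000.0ms (1)
6. 4000.0ms @ 4 + 1200.0ms (6/5)
7. 5200.0ms @ 26/5 + 400.0ms (2/5)
8. 5600.0ms @ 28/5 + 400.0ms (2/5)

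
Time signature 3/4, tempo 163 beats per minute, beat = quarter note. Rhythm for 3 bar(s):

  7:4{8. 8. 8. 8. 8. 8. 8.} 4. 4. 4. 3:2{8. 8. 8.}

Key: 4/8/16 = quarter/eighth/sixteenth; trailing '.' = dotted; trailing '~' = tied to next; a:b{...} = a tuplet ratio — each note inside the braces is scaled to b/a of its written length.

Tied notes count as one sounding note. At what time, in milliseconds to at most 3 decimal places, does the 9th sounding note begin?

1. 0.0ms @ 0 + 157.756ms (3/7)
2. 157.756ms @ 3/7 + 157.756ms (3/7)
3. 315.513ms @ 6/7 + 157.756ms (3/7)
4. 473.269ms @ 9/7 + 157.756ms (3/7)
5. 631.025ms @ 12/7 + 157.756ms (3/7)
6. 788.782ms @ 15/7 + 157.756ms (3/7)
7. 946.538ms @ 18/7 + 157.756ms (3/7)
8. 1104.294ms @ 3 + 552.147ms (3/2)
9. 1656.442ms @ 9/2 + 552.147ms (3/2)
10. 2208.589ms @ 6 + 552.147ms (3/2)
11. 2760.736ms @ 15/2 + 184.049ms (1/2)
12. 2944.785ms @ 8 + 184.049ms (1/2)
13. 3128.834ms @ 17/2 + 184.049ms (1/2)

note 9 onset = 9/2b = 1656.442ms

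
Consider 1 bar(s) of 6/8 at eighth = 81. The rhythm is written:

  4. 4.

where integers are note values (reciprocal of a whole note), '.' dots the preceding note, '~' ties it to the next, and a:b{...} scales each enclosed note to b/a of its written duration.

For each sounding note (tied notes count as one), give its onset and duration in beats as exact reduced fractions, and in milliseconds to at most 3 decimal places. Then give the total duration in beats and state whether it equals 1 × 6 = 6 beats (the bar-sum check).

1) 0.0ms=0b +2222.222ms=3b
2) 2222.222ms=3b +2222.222ms=3b
Σ=6b of 6 (81bpm 6/8) — PASS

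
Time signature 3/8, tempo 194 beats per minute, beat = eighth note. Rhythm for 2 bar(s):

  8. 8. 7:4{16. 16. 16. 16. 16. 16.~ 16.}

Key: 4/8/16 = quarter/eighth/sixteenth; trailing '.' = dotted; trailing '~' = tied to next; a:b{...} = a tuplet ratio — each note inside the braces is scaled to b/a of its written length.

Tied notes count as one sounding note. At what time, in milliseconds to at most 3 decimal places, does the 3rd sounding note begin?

note 3 onset = 3b = 927.835ms

1. 0.0ms @ 0 + 463.918ms (3/2)
2. 463.918ms @ 3/2 + 463.918ms (3/2)
3. 927.835ms @ 3 + 132.548ms (3/7)
4. 1060.383ms @ 24/7 + 132.548ms (3/7)
5. 1192.931ms @ 27/7 + 132.548ms (3/7)
6. 1325.479ms @ 30/7 + 132.548ms (3/7)
7. 1458.027ms @ 33/7 + 132.548ms (3/7)
8. 1590.574ms @ 36/7 + 265.096ms (6/7)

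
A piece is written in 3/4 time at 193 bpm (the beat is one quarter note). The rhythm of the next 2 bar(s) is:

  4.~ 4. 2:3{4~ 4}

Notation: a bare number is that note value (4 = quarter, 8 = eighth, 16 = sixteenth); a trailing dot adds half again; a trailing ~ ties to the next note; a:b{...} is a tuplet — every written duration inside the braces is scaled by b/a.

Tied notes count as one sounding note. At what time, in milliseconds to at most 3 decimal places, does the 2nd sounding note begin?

note 2 onset = 3b = 932.642ms

1. 0.0ms @ 0 + 932.642ms (3)
2. 932.642ms @ 3 + 932.642ms (3)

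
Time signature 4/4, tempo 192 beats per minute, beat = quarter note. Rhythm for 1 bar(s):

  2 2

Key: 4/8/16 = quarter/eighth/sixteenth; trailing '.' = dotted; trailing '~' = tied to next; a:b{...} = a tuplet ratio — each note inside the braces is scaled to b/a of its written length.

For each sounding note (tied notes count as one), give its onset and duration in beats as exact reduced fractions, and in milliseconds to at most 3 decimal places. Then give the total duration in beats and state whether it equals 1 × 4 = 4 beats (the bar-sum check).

1) 0.0ms=0b +625.0ms=2b
2) 625.0ms=2b +625.0ms=2b
Σ=4b of 4 (192bpm 4/4) — PASS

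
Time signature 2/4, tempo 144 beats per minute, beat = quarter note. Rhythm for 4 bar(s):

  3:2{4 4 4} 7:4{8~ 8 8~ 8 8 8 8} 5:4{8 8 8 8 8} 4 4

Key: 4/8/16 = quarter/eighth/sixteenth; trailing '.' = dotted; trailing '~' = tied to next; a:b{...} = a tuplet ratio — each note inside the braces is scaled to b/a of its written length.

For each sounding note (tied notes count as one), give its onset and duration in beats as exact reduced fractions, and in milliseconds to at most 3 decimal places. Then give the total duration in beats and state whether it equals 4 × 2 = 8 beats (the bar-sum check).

1) 0.0ms=0b +277.778ms=2/3b
2) 277.778ms=2/3b +277.778ms=2/3b
3) 555.556ms=4/3b +277.778ms=2/3b
4) 833.333ms=2b +238.095ms=4/7b
5) 1071.429ms=18/7b +238.095ms=4/7b
6) 1309.524ms=22/7b +119.048ms=2/7b
7) 1428.571ms=24/7b +119.048ms=2/7b
8) 1547.619ms=26/7b +119.048ms=2/7b
9) 1666.667ms=4b +166.667ms=2/5b
10) 1833.333ms=22/5b +166.667ms=2/5b
11) 2000.0ms=24/5b +166.667ms=2/5b
12) 2166.667ms=26/5b +166.667ms=2/5b
13) 2333.333ms=28/5b +166.667ms=2/5b
14) 2500.0ms=6b +416.667ms=1b
15) 2916.667ms=7b +416.667ms=1b
Σ=8b of 8 (144bpm 2/4) — PASS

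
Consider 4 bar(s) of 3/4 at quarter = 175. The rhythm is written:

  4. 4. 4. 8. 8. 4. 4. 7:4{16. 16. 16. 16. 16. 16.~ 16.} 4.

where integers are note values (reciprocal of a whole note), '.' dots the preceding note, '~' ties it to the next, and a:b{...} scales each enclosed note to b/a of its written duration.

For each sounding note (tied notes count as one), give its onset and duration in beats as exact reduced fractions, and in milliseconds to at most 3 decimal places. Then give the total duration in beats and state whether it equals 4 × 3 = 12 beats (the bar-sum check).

1) 0.0ms=0b +514.286ms=3/2b
2) 514.286ms=3/2b +514.286ms=3/2b
3) 1028.571ms=3b +514.286ms=3/2b
4) 1542.857ms=9/2b +257.143ms=3/4b
5) 1800.0ms=21/4b +257.143ms=3/4b
6) 2057.143ms=6b +514.286ms=3/2b
7) 2571.429ms=15/2b +514.286ms=3/2b
8) 3085.714ms=9b +73.469ms=3/14b
9) 3159.184ms=129/14b +73.469ms=3/14b
10) 3232.653ms=66/7b +73.469ms=3/14b
11) 3306.122ms=135/14b +73.469ms=3/14b
12) 3379.592ms=69/7b +73.469ms=3/14b
13) 3453.061ms=141/14b +146.939ms=3/7b
14) 3600.0ms=21/2b +514.286ms=3/2b
Σ=12b of 12 (175bpm 3/4) — PASS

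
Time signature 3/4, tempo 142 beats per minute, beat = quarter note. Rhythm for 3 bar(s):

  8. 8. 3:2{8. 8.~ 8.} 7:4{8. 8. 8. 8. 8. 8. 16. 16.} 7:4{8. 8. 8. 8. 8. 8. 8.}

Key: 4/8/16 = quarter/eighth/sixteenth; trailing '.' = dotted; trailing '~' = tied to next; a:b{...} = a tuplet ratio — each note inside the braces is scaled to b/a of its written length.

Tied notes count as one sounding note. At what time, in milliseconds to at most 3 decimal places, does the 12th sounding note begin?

note 12 onset = 81/14b = 2444.668ms

1. 0.0ms @ 0 + 316.901ms (3/4)
2. 316.901ms @ 3/4 + 316.901ms (3/4)
3. 633.803ms @ 3/2 + 211.268ms (1/2)
4. 845.07ms @ 2 + 422.535ms (1)
5. 1267.606ms @ 3 + 181.087ms (3/7)
6. 1448.692ms @ 24/7 + 181.087ms (3/7)
7. 1629.779ms @ 27/7 + 181.087ms (3/7)
8. 1810.865ms @ 30/7 + 181.087ms (3/7)
9. 1991.952ms @ 33/7 + 181.087ms (3/7)
10. 2173.038ms @ 36/7 + 181.087ms (3/7)
11. 2354.125ms @ 39/7 + 90.543ms (3/14)
12. 2444.668ms @ 81/14 + 90.543ms (3/14)
13. 2535.211ms @ 6 + 181.087ms (3/7)
14. 2716.298ms @ 45/7 + 181.087ms (3/7)
15. 2897.384ms @ 48/7 + 181.087ms (3/7)
16. 3078.471ms @ 51/7 + 181.087ms (3/7)
17. 3259.557ms @ 54/7 + 181.087ms (3/7)
18. 3440.644ms @ 57/7 + 181.087ms (3/7)
19. 3621.73ms @ 60/7 + 181.087ms (3/7)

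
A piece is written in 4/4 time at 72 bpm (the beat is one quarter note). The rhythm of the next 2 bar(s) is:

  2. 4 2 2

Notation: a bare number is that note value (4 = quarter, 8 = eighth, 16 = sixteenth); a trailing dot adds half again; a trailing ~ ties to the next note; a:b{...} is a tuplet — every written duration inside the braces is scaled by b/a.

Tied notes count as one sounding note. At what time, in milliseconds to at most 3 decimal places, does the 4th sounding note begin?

1. 0.0ms @ 0 + 2500.0ms (3)
2. 2500.0ms @ 3 + 833.333ms (1)
3. 3333.333ms @ 4 + 1666.667ms (2)
4. 5000.0ms @ 6 + 1666.667ms (2)

note 4 onset = 6b = 5000.0ms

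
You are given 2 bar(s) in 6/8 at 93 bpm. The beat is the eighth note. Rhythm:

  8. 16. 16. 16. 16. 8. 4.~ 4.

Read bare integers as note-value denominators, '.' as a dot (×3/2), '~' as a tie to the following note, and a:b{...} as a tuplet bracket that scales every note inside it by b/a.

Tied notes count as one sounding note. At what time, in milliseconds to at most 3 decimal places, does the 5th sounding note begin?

note 5 onset = 15/4b = 2419.355ms

1. 0.0ms @ 0 + 967.742ms (3/2)
2. 967.742ms @ 3/2 + 483.871ms (3/4)
3. 1451.613ms @ 9/4 + 483.871ms (3/4)
4. 1935.484ms @ 3 + 483.871ms (3/4)
5. 2419.355ms @ 15/4 + 483.871ms (3/4)
6. 2903.226ms @ 9/2 + 967.742ms (3/2)
7. 3870.968ms @ 6 + 3870.968ms (6)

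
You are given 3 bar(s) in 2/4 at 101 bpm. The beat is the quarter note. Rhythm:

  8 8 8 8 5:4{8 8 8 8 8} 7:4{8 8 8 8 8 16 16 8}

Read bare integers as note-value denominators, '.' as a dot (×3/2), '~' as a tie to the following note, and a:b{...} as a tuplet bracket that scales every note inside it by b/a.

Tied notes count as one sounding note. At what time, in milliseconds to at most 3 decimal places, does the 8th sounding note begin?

note 8 onset = 16/5b = 1900.99ms

1. 0.0ms @ 0 + 297.03ms (1/2)
2. 297.03ms @ 1/2 + 297.03ms (1/2)
3. 594.059ms @ 1 + 297.03ms (1/2)
4. 891.089ms @ 3/2 + 297.03ms (1/2)
5. 1188.119ms @ 2 + 237.624ms (2/5)
6. 1425.743ms @ 12/5 + 237.624ms (2/5)
7. 1663.366ms @ 14/5 + 237.624ms (2/5)
8. 1900.99ms @ 16/5 + 237.624ms (2/5)
9. 2138.614ms @ 18/5 + 237.624ms (2/5)
10. 2376.238ms @ 4 + 169.731ms (2/7)
11. 2545.969ms @ 30/7 + 169.731ms (2/7)
12. 2715.7ms @ 32/7 + 169.731ms (2/7)
13. 2885.431ms @ 34/7 + 169.731ms (2/7)
14. 3055.163ms @ 36/7 + 169.731ms (2/7)
15. 3224.894ms @ 38/7 + 84.866ms (1/7)
16. 3309.76ms @ 39/7 + 84.866ms (1/7)
17. 3394.625ms @ 40/7 + 169.731ms (2/7)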